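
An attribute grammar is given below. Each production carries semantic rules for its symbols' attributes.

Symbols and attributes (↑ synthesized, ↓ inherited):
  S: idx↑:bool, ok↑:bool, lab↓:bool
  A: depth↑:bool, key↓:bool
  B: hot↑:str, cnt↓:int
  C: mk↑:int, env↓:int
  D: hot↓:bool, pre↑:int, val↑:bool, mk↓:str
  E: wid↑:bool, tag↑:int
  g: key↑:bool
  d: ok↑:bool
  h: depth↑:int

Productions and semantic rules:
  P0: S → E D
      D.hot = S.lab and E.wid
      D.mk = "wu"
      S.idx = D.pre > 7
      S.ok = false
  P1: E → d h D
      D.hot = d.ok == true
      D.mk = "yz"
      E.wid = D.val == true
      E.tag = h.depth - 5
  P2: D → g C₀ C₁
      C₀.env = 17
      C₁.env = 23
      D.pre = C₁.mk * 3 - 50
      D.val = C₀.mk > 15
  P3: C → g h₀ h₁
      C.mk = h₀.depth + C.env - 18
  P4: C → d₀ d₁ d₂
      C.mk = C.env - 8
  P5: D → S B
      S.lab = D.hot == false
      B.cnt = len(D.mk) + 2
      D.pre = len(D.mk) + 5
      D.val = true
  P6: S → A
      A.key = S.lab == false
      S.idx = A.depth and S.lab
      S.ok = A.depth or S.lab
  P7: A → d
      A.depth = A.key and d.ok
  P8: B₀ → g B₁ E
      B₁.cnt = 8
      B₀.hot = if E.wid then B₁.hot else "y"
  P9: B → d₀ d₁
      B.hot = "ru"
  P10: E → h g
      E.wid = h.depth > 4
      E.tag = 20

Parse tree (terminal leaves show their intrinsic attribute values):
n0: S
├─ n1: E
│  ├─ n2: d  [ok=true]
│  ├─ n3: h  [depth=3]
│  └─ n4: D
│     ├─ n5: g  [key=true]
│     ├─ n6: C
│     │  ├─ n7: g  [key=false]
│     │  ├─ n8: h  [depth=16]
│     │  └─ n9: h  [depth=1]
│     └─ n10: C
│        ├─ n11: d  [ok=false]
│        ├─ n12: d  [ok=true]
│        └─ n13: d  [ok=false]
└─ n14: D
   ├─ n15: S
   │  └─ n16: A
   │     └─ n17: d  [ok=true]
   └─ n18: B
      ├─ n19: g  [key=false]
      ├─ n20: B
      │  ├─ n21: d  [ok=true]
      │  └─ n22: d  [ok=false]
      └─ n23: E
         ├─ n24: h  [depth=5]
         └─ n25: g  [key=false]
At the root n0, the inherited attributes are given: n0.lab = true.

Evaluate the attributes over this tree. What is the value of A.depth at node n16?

1. n0.lab = true  [given at root]
2. n2.ok = true  [terminal]
3. n3.depth = 3  [terminal]
4. n4.hot = true  [d.ok == true]
5. n4.mk = "yz"  ["yz"]
6. n5.key = true  [terminal]
7. n6.env = 17  [17]
8. n7.key = false  [terminal]
9. n8.depth = 16  [terminal]
10. n9.depth = 1  [terminal]
11. n6.mk = 15  [h₀.depth + C.env - 18]
12. n10.env = 23  [23]
13. n11.ok = false  [terminal]
14. n12.ok = true  [terminal]
15. n13.ok = false  [terminal]
16. n10.mk = 15  [C.env - 8]
17. n4.pre = -5  [C₁.mk * 3 - 50]
18. n4.val = false  [C₀.mk > 15]
19. n1.wid = false  [D.val == true]
20. n1.tag = -2  [h.depth - 5]
21. n14.hot = false  [S.lab and E.wid]
22. n14.mk = "wu"  ["wu"]
23. n15.lab = true  [D.hot == false]
24. n16.key = false  [S.lab == false]
25. n17.ok = true  [terminal]
26. n16.depth = false  [A.key and d.ok]
27. n15.idx = false  [A.depth and S.lab]
28. n15.ok = true  [A.depth or S.lab]
29. n18.cnt = 4  [len(D.mk) + 2]
30. n19.key = false  [terminal]
31. n20.cnt = 8  [8]
32. n21.ok = true  [terminal]
33. n22.ok = false  [terminal]
34. n20.hot = "ru"  ["ru"]
35. n24.depth = 5  [terminal]
36. n25.key = false  [terminal]
37. n23.wid = true  [h.depth > 4]
38. n23.tag = 20  [20]
39. n18.hot = "ru"  [if E.wid then B₁.hot else "y"]
40. n14.pre = 7  [len(D.mk) + 5]
41. n14.val = true  [true]
42. n0.idx = false  [D.pre > 7]
43. n0.ok = false  [false]

false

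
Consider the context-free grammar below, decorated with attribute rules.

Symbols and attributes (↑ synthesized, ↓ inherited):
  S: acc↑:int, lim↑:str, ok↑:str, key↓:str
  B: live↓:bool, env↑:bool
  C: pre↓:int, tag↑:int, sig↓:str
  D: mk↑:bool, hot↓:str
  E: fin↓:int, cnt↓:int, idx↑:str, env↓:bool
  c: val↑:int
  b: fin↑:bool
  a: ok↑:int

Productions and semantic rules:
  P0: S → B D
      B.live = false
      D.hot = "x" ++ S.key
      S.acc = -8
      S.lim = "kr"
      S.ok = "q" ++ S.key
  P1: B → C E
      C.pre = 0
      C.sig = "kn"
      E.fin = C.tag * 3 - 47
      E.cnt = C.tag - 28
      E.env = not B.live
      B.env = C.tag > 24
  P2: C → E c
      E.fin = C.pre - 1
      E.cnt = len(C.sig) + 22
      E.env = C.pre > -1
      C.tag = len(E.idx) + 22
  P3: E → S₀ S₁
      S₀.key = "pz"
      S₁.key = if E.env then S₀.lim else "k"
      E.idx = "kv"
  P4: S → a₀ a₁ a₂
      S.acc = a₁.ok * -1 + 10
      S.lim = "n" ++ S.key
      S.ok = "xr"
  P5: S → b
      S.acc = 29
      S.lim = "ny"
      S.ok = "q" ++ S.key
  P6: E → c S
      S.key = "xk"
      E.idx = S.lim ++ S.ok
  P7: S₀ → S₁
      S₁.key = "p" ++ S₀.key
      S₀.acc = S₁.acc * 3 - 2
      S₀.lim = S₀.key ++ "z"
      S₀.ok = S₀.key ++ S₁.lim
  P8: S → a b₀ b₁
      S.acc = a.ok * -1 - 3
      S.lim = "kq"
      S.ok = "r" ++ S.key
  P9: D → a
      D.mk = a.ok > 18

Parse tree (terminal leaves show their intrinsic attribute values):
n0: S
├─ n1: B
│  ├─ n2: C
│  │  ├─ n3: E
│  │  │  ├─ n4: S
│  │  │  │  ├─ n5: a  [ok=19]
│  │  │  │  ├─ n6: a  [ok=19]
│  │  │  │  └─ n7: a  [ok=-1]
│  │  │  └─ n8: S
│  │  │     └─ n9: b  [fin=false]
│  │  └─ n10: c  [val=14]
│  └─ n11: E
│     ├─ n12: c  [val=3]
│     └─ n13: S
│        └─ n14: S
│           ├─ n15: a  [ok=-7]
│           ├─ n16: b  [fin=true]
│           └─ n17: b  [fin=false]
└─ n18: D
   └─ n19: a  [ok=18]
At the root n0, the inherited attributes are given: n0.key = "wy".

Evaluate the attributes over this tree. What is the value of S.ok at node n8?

"qnpz"

1. n0.key = "wy"  [given at root]
2. n1.live = false  [false]
3. n2.pre = 0  [0]
4. n2.sig = "kn"  ["kn"]
5. n3.fin = -1  [C.pre - 1]
6. n3.cnt = 24  [len(C.sig) + 22]
7. n3.env = true  [C.pre > -1]
8. n4.key = "pz"  ["pz"]
9. n5.ok = 19  [terminal]
10. n6.ok = 19  [terminal]
11. n7.ok = -1  [terminal]
12. n4.acc = -9  [a₁.ok * -1 + 10]
13. n4.lim = "npz"  ["n" ++ S.key]
14. n4.ok = "xr"  ["xr"]
15. n8.key = "npz"  [if E.env then S₀.lim else "k"]
16. n9.fin = false  [terminal]
17. n8.acc = 29  [29]
18. n8.lim = "ny"  ["ny"]
19. n8.ok = "qnpz"  ["q" ++ S.key]
20. n3.idx = "kv"  ["kv"]
21. n10.val = 14  [terminal]
22. n2.tag = 24  [len(E.idx) + 22]
23. n11.fin = 25  [C.tag * 3 - 47]
24. n11.cnt = -4  [C.tag - 28]
25. n11.env = true  [not B.live]
26. n12.val = 3  [terminal]
27. n13.key = "xk"  ["xk"]
28. n14.key = "pxk"  ["p" ++ S₀.key]
29. n15.ok = -7  [terminal]
30. n16.fin = true  [terminal]
31. n17.fin = false  [terminal]
32. n14.acc = 4  [a.ok * -1 - 3]
33. n14.lim = "kq"  ["kq"]
34. n14.ok = "rpxk"  ["r" ++ S.key]
35. n13.acc = 10  [S₁.acc * 3 - 2]
36. n13.lim = "xkz"  [S₀.key ++ "z"]
37. n13.ok = "xkkq"  [S₀.key ++ S₁.lim]
38. n11.idx = "xkzxkkq"  [S.lim ++ S.ok]
39. n1.env = false  [C.tag > 24]
40. n18.hot = "xwy"  ["x" ++ S.key]
41. n19.ok = 18  [terminal]
42. n18.mk = false  [a.ok > 18]
43. n0.acc = -8  [-8]
44. n0.lim = "kr"  ["kr"]
45. n0.ok = "qwy"  ["q" ++ S.key]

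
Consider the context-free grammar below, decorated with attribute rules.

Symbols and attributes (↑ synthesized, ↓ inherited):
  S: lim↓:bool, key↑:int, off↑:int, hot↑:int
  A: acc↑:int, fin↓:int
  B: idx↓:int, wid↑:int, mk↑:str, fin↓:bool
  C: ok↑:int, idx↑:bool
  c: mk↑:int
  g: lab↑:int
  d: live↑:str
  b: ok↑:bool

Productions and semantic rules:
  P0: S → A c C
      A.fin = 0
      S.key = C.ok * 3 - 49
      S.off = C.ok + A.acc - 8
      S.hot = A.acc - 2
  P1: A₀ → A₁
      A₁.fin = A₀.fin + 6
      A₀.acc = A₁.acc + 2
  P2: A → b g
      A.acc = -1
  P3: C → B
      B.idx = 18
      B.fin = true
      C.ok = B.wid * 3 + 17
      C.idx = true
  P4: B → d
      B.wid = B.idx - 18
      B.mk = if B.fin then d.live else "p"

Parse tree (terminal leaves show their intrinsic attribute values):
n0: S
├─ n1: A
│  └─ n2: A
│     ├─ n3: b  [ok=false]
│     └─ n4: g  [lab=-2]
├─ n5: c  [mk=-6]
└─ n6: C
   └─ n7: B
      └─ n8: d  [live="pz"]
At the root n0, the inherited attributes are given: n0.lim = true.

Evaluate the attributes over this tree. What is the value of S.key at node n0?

2

1. n0.lim = true  [given at root]
2. n1.fin = 0  [0]
3. n2.fin = 6  [A₀.fin + 6]
4. n3.ok = false  [terminal]
5. n4.lab = -2  [terminal]
6. n2.acc = -1  [-1]
7. n1.acc = 1  [A₁.acc + 2]
8. n5.mk = -6  [terminal]
9. n7.idx = 18  [18]
10. n7.fin = true  [true]
11. n8.live = "pz"  [terminal]
12. n7.wid = 0  [B.idx - 18]
13. n7.mk = "pz"  [if B.fin then d.live else "p"]
14. n6.ok = 17  [B.wid * 3 + 17]
15. n6.idx = true  [true]
16. n0.key = 2  [C.ok * 3 - 49]
17. n0.off = 10  [C.ok + A.acc - 8]
18. n0.hot = -1  [A.acc - 2]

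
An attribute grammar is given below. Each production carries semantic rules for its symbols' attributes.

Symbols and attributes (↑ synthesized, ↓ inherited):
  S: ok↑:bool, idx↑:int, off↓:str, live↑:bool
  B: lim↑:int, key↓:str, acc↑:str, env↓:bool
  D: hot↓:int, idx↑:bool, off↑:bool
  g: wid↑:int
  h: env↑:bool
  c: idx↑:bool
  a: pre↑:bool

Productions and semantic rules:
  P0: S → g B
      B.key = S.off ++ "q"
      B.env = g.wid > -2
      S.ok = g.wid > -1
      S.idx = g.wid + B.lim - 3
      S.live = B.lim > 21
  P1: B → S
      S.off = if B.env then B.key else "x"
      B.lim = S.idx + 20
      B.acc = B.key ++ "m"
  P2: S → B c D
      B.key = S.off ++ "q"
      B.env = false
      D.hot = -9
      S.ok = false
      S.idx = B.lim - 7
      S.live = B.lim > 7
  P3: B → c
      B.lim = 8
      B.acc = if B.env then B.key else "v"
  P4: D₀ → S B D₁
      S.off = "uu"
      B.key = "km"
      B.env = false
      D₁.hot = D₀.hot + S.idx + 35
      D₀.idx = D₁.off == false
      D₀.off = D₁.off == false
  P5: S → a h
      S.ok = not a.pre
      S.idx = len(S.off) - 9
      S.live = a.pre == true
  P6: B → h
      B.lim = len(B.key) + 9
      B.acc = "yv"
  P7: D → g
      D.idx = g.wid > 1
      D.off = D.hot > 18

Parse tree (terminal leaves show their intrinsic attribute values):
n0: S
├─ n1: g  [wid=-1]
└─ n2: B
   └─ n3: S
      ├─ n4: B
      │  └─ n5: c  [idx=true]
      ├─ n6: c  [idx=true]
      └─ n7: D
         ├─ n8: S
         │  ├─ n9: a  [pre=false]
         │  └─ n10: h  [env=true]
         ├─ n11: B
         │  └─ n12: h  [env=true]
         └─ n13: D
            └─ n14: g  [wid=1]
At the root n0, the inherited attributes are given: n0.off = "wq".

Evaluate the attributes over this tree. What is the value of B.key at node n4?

1. n0.off = "wq"  [given at root]
2. n1.wid = -1  [terminal]
3. n2.key = "wqq"  [S.off ++ "q"]
4. n2.env = true  [g.wid > -2]
5. n3.off = "wqq"  [if B.env then B.key else "x"]
6. n4.key = "wqqq"  [S.off ++ "q"]
7. n4.env = false  [false]
8. n5.idx = true  [terminal]
9. n4.lim = 8  [8]
10. n4.acc = "v"  [if B.env then B.key else "v"]
11. n6.idx = true  [terminal]
12. n7.hot = -9  [-9]
13. n8.off = "uu"  ["uu"]
14. n9.pre = false  [terminal]
15. n10.env = true  [terminal]
16. n8.ok = true  [not a.pre]
17. n8.idx = -7  [len(S.off) - 9]
18. n8.live = false  [a.pre == true]
19. n11.key = "km"  ["km"]
20. n11.env = false  [false]
21. n12.env = true  [terminal]
22. n11.lim = 11  [len(B.key) + 9]
23. n11.acc = "yv"  ["yv"]
24. n13.hot = 19  [D₀.hot + S.idx + 35]
25. n14.wid = 1  [terminal]
26. n13.idx = false  [g.wid > 1]
27. n13.off = true  [D.hot > 18]
28. n7.idx = false  [D₁.off == false]
29. n7.off = false  [D₁.off == false]
30. n3.ok = false  [false]
31. n3.idx = 1  [B.lim - 7]
32. n3.live = true  [B.lim > 7]
33. n2.lim = 21  [S.idx + 20]
34. n2.acc = "wqqm"  [B.key ++ "m"]
35. n0.ok = false  [g.wid > -1]
36. n0.idx = 17  [g.wid + B.lim - 3]
37. n0.live = false  [B.lim > 21]

"wqqq"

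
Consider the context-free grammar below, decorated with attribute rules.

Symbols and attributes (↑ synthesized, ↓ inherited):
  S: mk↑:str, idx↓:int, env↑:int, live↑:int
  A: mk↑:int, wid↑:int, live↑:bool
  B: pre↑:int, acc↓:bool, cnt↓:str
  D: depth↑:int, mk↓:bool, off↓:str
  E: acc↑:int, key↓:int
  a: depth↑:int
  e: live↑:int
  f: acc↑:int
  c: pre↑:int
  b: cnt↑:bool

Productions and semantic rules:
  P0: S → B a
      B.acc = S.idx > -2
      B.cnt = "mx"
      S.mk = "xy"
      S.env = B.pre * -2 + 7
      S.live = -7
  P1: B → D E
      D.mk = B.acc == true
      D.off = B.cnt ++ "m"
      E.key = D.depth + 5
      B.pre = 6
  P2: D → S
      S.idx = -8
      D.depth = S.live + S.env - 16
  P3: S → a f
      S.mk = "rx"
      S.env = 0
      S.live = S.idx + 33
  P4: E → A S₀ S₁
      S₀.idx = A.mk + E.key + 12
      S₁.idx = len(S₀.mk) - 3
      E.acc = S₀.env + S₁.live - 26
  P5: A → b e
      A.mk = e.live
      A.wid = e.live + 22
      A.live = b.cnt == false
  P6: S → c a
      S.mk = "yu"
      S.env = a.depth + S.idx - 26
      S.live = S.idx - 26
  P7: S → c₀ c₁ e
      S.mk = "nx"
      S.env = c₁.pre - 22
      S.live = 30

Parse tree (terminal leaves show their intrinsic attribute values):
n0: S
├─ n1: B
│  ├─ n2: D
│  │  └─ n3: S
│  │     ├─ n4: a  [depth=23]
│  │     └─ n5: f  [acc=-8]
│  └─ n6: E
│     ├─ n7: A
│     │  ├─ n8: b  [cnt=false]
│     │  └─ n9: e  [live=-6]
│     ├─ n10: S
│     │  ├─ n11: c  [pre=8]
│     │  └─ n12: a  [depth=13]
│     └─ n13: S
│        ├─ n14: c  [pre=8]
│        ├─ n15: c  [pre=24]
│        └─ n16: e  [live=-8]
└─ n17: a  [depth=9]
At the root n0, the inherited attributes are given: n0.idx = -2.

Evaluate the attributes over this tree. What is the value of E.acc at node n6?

1. n0.idx = -2  [given at root]
2. n1.acc = false  [S.idx > -2]
3. n1.cnt = "mx"  ["mx"]
4. n2.mk = false  [B.acc == true]
5. n2.off = "mxm"  [B.cnt ++ "m"]
6. n3.idx = -8  [-8]
7. n4.depth = 23  [terminal]
8. n5.acc = -8  [terminal]
9. n3.mk = "rx"  ["rx"]
10. n3.env = 0  [0]
11. n3.live = 25  [S.idx + 33]
12. n2.depth = 9  [S.live + S.env - 16]
13. n6.key = 14  [D.depth + 5]
14. n8.cnt = false  [terminal]
15. n9.live = -6  [terminal]
16. n7.mk = -6  [e.live]
17. n7.wid = 16  [e.live + 22]
18. n7.live = true  [b.cnt == false]
19. n10.idx = 20  [A.mk + E.key + 12]
20. n11.pre = 8  [terminal]
21. n12.depth = 13  [terminal]
22. n10.mk = "yu"  ["yu"]
23. n10.env = 7  [a.depth + S.idx - 26]
24. n10.live = -6  [S.idx - 26]
25. n13.idx = -1  [len(S₀.mk) - 3]
26. n14.pre = 8  [terminal]
27. n15.pre = 24  [terminal]
28. n16.live = -8  [terminal]
29. n13.mk = "nx"  ["nx"]
30. n13.env = 2  [c₁.pre - 22]
31. n13.live = 30  [30]
32. n6.acc = 11  [S₀.env + S₁.live - 26]
33. n1.pre = 6  [6]
34. n17.depth = 9  [terminal]
35. n0.mk = "xy"  ["xy"]
36. n0.env = -5  [B.pre * -2 + 7]
37. n0.live = -7  [-7]

11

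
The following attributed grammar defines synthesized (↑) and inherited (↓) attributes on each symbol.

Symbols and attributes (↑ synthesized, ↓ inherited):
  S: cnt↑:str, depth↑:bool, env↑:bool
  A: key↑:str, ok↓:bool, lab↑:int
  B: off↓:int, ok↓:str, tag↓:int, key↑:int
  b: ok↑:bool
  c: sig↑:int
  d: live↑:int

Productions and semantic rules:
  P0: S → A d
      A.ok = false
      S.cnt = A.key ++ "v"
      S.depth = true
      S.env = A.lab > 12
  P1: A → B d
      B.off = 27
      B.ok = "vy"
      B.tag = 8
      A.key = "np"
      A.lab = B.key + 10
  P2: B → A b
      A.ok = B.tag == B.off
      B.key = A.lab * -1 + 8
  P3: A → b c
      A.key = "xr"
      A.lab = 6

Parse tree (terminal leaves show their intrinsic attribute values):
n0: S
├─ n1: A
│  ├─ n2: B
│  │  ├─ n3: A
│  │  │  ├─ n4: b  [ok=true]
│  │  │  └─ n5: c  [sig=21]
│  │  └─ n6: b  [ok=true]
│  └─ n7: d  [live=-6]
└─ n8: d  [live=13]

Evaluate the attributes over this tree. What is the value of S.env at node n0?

1. n1.ok = false  [false]
2. n2.off = 27  [27]
3. n2.ok = "vy"  ["vy"]
4. n2.tag = 8  [8]
5. n3.ok = false  [B.tag == B.off]
6. n4.ok = true  [terminal]
7. n5.sig = 21  [terminal]
8. n3.key = "xr"  ["xr"]
9. n3.lab = 6  [6]
10. n6.ok = true  [terminal]
11. n2.key = 2  [A.lab * -1 + 8]
12. n7.live = -6  [terminal]
13. n1.key = "np"  ["np"]
14. n1.lab = 12  [B.key + 10]
15. n8.live = 13  [terminal]
16. n0.cnt = "npv"  [A.key ++ "v"]
17. n0.depth = true  [true]
18. n0.env = false  [A.lab > 12]

false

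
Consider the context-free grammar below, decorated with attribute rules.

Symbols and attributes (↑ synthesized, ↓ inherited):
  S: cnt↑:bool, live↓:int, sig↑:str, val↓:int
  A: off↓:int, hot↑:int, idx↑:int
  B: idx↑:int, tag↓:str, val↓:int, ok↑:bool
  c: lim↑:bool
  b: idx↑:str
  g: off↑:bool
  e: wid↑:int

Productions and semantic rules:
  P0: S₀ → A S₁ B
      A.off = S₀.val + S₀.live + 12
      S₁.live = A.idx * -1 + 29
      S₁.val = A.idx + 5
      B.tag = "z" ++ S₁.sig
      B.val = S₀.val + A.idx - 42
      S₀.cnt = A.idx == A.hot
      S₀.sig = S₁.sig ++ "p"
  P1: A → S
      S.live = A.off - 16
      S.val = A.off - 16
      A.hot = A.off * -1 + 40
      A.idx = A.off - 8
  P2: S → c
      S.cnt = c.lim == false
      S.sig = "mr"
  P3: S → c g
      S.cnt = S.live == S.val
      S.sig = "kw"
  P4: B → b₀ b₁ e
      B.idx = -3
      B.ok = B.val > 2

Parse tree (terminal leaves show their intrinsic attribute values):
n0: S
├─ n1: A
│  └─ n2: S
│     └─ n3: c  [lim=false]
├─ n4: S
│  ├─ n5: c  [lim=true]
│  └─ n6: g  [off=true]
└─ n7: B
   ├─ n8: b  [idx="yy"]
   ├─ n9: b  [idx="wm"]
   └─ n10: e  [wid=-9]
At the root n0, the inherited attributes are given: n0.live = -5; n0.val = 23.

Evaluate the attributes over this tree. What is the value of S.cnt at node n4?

1. n0.live = -5  [given at root]
2. n0.val = 23  [given at root]
3. n1.off = 30  [S₀.val + S₀.live + 12]
4. n2.live = 14  [A.off - 16]
5. n2.val = 14  [A.off - 16]
6. n3.lim = false  [terminal]
7. n2.cnt = true  [c.lim == false]
8. n2.sig = "mr"  ["mr"]
9. n1.hot = 10  [A.off * -1 + 40]
10. n1.idx = 22  [A.off - 8]
11. n4.live = 7  [A.idx * -1 + 29]
12. n4.val = 27  [A.idx + 5]
13. n5.lim = true  [terminal]
14. n6.off = true  [terminal]
15. n4.cnt = false  [S.live == S.val]
16. n4.sig = "kw"  ["kw"]
17. n7.tag = "zkw"  ["z" ++ S₁.sig]
18. n7.val = 3  [S₀.val + A.idx - 42]
19. n8.idx = "yy"  [terminal]
20. n9.idx = "wm"  [terminal]
21. n10.wid = -9  [terminal]
22. n7.idx = -3  [-3]
23. n7.ok = true  [B.val > 2]
24. n0.cnt = false  [A.idx == A.hot]
25. n0.sig = "kwp"  [S₁.sig ++ "p"]

false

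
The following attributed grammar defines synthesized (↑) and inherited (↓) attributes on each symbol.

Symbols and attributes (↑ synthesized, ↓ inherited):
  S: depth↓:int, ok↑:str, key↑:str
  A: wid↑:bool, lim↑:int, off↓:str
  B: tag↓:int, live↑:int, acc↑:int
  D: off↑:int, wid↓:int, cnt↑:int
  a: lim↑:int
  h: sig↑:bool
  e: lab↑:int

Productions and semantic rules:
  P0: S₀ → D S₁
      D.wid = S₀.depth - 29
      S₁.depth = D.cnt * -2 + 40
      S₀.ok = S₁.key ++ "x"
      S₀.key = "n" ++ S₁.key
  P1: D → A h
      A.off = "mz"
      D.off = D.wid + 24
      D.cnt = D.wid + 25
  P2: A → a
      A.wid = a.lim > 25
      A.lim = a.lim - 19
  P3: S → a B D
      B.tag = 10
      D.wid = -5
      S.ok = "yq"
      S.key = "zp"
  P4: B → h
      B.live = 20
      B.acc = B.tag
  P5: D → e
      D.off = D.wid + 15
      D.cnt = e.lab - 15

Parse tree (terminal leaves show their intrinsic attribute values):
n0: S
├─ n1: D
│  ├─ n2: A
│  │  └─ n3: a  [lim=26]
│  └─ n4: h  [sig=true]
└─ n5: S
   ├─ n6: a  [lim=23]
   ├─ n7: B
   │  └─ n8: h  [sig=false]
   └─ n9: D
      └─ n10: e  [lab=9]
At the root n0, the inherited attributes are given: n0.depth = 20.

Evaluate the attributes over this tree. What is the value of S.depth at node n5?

8

1. n0.depth = 20  [given at root]
2. n1.wid = -9  [S₀.depth - 29]
3. n2.off = "mz"  ["mz"]
4. n3.lim = 26  [terminal]
5. n2.wid = true  [a.lim > 25]
6. n2.lim = 7  [a.lim - 19]
7. n4.sig = true  [terminal]
8. n1.off = 15  [D.wid + 24]
9. n1.cnt = 16  [D.wid + 25]
10. n5.depth = 8  [D.cnt * -2 + 40]
11. n6.lim = 23  [terminal]
12. n7.tag = 10  [10]
13. n8.sig = false  [terminal]
14. n7.live = 20  [20]
15. n7.acc = 10  [B.tag]
16. n9.wid = -5  [-5]
17. n10.lab = 9  [terminal]
18. n9.off = 10  [D.wid + 15]
19. n9.cnt = -6  [e.lab - 15]
20. n5.ok = "yq"  ["yq"]
21. n5.key = "zp"  ["zp"]
22. n0.ok = "zpx"  [S₁.key ++ "x"]
23. n0.key = "nzp"  ["n" ++ S₁.key]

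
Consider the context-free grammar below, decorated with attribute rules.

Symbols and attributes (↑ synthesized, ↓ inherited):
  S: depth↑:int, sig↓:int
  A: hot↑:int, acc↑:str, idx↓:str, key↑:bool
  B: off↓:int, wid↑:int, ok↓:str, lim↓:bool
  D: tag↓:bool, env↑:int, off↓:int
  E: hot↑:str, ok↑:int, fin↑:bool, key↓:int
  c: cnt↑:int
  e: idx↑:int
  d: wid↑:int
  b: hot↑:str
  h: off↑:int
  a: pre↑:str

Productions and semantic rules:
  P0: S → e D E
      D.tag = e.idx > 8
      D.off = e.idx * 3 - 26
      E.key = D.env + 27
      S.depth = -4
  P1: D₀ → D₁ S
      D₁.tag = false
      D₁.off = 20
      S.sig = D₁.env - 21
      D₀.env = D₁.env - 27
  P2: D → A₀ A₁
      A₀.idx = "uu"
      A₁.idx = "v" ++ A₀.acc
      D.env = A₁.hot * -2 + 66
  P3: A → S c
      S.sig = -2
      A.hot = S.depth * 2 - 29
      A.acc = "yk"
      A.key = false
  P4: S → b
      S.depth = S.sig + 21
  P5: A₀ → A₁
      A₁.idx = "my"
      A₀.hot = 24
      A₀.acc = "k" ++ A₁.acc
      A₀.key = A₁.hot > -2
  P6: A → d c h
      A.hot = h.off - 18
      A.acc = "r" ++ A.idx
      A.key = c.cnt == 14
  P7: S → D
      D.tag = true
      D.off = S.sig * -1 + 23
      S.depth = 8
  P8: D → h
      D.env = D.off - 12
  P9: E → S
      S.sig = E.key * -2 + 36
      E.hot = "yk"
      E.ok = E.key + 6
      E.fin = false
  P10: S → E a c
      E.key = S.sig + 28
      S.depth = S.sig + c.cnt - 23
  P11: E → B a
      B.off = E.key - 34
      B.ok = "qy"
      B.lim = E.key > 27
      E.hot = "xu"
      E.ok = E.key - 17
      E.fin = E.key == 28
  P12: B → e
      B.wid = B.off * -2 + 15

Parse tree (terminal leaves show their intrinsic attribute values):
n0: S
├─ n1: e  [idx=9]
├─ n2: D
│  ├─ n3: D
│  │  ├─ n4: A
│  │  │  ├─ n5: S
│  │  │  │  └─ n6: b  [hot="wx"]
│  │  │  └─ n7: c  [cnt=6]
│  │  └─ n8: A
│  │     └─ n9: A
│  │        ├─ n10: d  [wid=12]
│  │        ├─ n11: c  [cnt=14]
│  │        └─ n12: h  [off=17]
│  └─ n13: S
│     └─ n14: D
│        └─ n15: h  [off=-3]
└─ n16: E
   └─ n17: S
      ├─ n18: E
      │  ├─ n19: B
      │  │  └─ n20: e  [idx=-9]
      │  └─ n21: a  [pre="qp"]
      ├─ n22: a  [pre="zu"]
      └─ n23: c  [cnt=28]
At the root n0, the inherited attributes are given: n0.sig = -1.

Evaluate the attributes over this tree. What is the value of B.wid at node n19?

1. n0.sig = -1  [given at root]
2. n1.idx = 9  [terminal]
3. n2.tag = true  [e.idx > 8]
4. n2.off = 1  [e.idx * 3 - 26]
5. n3.tag = false  [false]
6. n3.off = 20  [20]
7. n4.idx = "uu"  ["uu"]
8. n5.sig = -2  [-2]
9. n6.hot = "wx"  [terminal]
10. n5.depth = 19  [S.sig + 21]
11. n7.cnt = 6  [terminal]
12. n4.hot = 9  [S.depth * 2 - 29]
13. n4.acc = "yk"  ["yk"]
14. n4.key = false  [false]
15. n8.idx = "vyk"  ["v" ++ A₀.acc]
16. n9.idx = "my"  ["my"]
17. n10.wid = 12  [terminal]
18. n11.cnt = 14  [terminal]
19. n12.off = 17  [terminal]
20. n9.hot = -1  [h.off - 18]
21. n9.acc = "rmy"  ["r" ++ A.idx]
22. n9.key = true  [c.cnt == 14]
23. n8.hot = 24  [24]
24. n8.acc = "krmy"  ["k" ++ A₁.acc]
25. n8.key = true  [A₁.hot > -2]
26. n3.env = 18  [A₁.hot * -2 + 66]
27. n13.sig = -3  [D₁.env - 21]
28. n14.tag = true  [true]
29. n14.off = 26  [S.sig * -1 + 23]
30. n15.off = -3  [terminal]
31. n14.env = 14  [D.off - 12]
32. n13.depth = 8  [8]
33. n2.env = -9  [D₁.env - 27]
34. n16.key = 18  [D.env + 27]
35. n17.sig = 0  [E.key * -2 + 36]
36. n18.key = 28  [S.sig + 28]
37. n19.off = -6  [E.key - 34]
38. n19.ok = "qy"  ["qy"]
39. n19.lim = true  [E.key > 27]
40. n20.idx = -9  [terminal]
41. n19.wid = 27  [B.off * -2 + 15]
42. n21.pre = "qp"  [terminal]
43. n18.hot = "xu"  ["xu"]
44. n18.ok = 11  [E.key - 17]
45. n18.fin = true  [E.key == 28]
46. n22.pre = "zu"  [terminal]
47. n23.cnt = 28  [terminal]
48. n17.depth = 5  [S.sig + c.cnt - 23]
49. n16.hot = "yk"  ["yk"]
50. n16.ok = 24  [E.key + 6]
51. n16.fin = false  [false]
52. n0.depth = -4  [-4]

27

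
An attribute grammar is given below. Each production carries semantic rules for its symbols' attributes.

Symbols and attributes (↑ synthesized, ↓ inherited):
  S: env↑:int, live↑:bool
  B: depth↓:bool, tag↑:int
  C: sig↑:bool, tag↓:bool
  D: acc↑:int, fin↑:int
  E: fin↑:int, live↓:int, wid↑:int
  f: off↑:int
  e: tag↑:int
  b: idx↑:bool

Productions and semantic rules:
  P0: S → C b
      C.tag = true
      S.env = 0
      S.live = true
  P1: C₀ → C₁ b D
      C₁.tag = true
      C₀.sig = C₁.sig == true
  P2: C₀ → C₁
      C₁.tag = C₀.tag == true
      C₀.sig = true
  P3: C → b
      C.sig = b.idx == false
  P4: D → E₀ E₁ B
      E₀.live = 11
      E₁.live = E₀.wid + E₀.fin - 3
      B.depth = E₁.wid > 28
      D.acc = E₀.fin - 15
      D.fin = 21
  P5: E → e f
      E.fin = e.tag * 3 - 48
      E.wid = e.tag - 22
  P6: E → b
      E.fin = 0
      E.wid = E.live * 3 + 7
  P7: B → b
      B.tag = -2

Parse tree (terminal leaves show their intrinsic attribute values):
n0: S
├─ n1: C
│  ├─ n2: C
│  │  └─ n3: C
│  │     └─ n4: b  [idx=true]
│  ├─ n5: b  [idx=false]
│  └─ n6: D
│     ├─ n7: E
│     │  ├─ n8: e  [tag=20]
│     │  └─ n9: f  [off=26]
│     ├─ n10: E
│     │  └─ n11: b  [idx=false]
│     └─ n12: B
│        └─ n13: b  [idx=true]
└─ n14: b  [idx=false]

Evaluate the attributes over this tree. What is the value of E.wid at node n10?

28

1. n1.tag = true  [true]
2. n2.tag = true  [true]
3. n3.tag = true  [C₀.tag == true]
4. n4.idx = true  [terminal]
5. n3.sig = false  [b.idx == false]
6. n2.sig = true  [true]
7. n5.idx = false  [terminal]
8. n7.live = 11  [11]
9. n8.tag = 20  [terminal]
10. n9.off = 26  [terminal]
11. n7.fin = 12  [e.tag * 3 - 48]
12. n7.wid = -2  [e.tag - 22]
13. n10.live = 7  [E₀.wid + E₀.fin - 3]
14. n11.idx = false  [terminal]
15. n10.fin = 0  [0]
16. n10.wid = 28  [E.live * 3 + 7]
17. n12.depth = false  [E₁.wid > 28]
18. n13.idx = true  [terminal]
19. n12.tag = -2  [-2]
20. n6.acc = -3  [E₀.fin - 15]
21. n6.fin = 21  [21]
22. n1.sig = true  [C₁.sig == true]
23. n14.idx = false  [terminal]
24. n0.env = 0  [0]
25. n0.live = true  [true]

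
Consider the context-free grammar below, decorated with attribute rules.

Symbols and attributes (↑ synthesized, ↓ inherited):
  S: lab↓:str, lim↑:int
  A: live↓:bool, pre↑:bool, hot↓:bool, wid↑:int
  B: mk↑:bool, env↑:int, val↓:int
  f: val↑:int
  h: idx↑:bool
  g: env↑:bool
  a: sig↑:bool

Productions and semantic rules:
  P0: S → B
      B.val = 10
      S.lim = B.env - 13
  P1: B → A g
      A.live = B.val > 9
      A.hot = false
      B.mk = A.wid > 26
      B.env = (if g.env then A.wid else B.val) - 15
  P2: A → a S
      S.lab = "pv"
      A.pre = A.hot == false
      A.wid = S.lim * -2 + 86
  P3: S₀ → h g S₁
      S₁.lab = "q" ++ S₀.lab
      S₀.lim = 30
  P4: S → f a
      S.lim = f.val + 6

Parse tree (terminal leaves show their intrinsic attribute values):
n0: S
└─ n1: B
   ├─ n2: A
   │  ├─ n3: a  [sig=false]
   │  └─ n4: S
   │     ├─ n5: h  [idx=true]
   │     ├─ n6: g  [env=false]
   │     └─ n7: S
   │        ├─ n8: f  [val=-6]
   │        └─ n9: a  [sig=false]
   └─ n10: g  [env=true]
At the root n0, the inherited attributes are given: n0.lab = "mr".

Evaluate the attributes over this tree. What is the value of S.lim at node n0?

1. n0.lab = "mr"  [given at root]
2. n1.val = 10  [10]
3. n2.live = true  [B.val > 9]
4. n2.hot = false  [false]
5. n3.sig = false  [terminal]
6. n4.lab = "pv"  ["pv"]
7. n5.idx = true  [terminal]
8. n6.env = false  [terminal]
9. n7.lab = "qpv"  ["q" ++ S₀.lab]
10. n8.val = -6  [terminal]
11. n9.sig = false  [terminal]
12. n7.lim = 0  [f.val + 6]
13. n4.lim = 30  [30]
14. n2.pre = true  [A.hot == false]
15. n2.wid = 26  [S.lim * -2 + 86]
16. n10.env = true  [terminal]
17. n1.mk = false  [A.wid > 26]
18. n1.env = 11  [(if g.env then A.wid else B.val) - 15]
19. n0.lim = -2  [B.env - 13]

-2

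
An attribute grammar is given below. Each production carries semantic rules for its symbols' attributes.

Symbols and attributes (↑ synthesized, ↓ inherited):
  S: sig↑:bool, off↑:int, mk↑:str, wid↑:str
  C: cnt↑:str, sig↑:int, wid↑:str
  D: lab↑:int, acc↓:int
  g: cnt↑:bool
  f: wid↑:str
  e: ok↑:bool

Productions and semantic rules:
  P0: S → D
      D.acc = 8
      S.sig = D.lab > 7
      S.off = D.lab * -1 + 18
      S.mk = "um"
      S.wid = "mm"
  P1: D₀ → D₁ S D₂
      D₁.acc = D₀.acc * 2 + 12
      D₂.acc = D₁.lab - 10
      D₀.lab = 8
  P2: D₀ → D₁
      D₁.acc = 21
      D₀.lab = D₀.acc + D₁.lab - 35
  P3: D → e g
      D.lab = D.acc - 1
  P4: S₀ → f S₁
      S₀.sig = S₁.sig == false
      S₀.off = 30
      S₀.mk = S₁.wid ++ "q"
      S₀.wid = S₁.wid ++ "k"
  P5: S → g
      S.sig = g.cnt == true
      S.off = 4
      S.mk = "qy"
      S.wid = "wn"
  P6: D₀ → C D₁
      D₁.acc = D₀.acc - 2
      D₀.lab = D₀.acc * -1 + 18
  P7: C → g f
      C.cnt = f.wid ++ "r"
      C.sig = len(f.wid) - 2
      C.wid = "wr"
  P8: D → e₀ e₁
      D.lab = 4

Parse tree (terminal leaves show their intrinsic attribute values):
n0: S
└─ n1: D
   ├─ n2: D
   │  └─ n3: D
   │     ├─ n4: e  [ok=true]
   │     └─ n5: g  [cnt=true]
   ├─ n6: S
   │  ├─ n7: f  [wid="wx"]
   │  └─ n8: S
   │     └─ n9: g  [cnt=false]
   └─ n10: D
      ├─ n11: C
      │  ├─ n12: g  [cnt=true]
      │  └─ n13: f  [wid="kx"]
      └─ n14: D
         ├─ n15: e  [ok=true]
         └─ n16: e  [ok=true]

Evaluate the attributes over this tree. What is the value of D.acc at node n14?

1. n1.acc = 8  [8]
2. n2.acc = 28  [D₀.acc * 2 + 12]
3. n3.acc = 21  [21]
4. n4.ok = true  [terminal]
5. n5.cnt = true  [terminal]
6. n3.lab = 20  [D.acc - 1]
7. n2.lab = 13  [D₀.acc + D₁.lab - 35]
8. n7.wid = "wx"  [terminal]
9. n9.cnt = false  [terminal]
10. n8.sig = false  [g.cnt == true]
11. n8.off = 4  [4]
12. n8.mk = "qy"  ["qy"]
13. n8.wid = "wn"  ["wn"]
14. n6.sig = true  [S₁.sig == false]
15. n6.off = 30  [30]
16. n6.mk = "wnq"  [S₁.wid ++ "q"]
17. n6.wid = "wnk"  [S₁.wid ++ "k"]
18. n10.acc = 3  [D₁.lab - 10]
19. n12.cnt = true  [terminal]
20. n13.wid = "kx"  [terminal]
21. n11.cnt = "kxr"  [f.wid ++ "r"]
22. n11.sig = 0  [len(f.wid) - 2]
23. n11.wid = "wr"  ["wr"]
24. n14.acc = 1  [D₀.acc - 2]
25. n15.ok = true  [terminal]
26. n16.ok = true  [terminal]
27. n14.lab = 4  [4]
28. n10.lab = 15  [D₀.acc * -1 + 18]
29. n1.lab = 8  [8]
30. n0.sig = true  [D.lab > 7]
31. n0.off = 10  [D.lab * -1 + 18]
32. n0.mk = "um"  ["um"]
33. n0.wid = "mm"  ["mm"]

1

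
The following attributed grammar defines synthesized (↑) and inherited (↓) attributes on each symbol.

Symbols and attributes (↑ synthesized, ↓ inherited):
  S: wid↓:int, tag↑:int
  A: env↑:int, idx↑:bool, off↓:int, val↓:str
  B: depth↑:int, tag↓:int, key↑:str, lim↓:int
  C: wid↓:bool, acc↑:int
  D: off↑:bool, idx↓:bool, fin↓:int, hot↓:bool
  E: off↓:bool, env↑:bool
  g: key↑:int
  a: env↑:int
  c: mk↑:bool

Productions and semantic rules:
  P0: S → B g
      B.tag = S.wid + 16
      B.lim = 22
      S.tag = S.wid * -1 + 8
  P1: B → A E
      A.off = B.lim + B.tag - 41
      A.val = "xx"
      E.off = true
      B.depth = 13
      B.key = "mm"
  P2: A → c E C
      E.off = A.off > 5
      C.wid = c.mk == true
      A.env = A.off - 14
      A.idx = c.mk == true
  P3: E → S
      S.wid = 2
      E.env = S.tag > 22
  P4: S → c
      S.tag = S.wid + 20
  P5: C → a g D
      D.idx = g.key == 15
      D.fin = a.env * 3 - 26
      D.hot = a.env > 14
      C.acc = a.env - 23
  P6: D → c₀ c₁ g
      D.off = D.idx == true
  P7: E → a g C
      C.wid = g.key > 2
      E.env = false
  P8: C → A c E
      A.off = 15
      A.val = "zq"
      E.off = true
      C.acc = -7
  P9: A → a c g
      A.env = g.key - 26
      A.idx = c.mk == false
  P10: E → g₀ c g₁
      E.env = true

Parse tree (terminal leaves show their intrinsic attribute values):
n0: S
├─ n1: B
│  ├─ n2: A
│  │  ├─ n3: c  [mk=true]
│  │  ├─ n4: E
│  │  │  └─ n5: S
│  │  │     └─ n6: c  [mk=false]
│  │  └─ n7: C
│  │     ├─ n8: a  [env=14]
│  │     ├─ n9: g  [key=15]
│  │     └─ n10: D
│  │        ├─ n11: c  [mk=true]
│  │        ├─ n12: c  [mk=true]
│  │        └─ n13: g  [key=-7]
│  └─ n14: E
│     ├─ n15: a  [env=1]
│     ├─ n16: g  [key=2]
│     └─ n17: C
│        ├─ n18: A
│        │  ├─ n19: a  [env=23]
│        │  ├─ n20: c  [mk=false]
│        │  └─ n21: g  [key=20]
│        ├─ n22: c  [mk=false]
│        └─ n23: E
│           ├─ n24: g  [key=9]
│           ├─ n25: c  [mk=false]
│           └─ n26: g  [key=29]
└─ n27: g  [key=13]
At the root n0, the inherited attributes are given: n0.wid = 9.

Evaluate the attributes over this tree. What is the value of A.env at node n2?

1. n0.wid = 9  [given at root]
2. n1.tag = 25  [S.wid + 16]
3. n1.lim = 22  [22]
4. n2.off = 6  [B.lim + B.tag - 41]
5. n2.val = "xx"  ["xx"]
6. n3.mk = true  [terminal]
7. n4.off = true  [A.off > 5]
8. n5.wid = 2  [2]
9. n6.mk = false  [terminal]
10. n5.tag = 22  [S.wid + 20]
11. n4.env = false  [S.tag > 22]
12. n7.wid = true  [c.mk == true]
13. n8.env = 14  [terminal]
14. n9.key = 15  [terminal]
15. n10.idx = true  [g.key == 15]
16. n10.fin = 16  [a.env * 3 - 26]
17. n10.hot = false  [a.env > 14]
18. n11.mk = true  [terminal]
19. n12.mk = true  [terminal]
20. n13.key = -7  [terminal]
21. n10.off = true  [D.idx == true]
22. n7.acc = -9  [a.env - 23]
23. n2.env = -8  [A.off - 14]
24. n2.idx = true  [c.mk == true]
25. n14.off = true  [true]
26. n15.env = 1  [terminal]
27. n16.key = 2  [terminal]
28. n17.wid = false  [g.key > 2]
29. n18.off = 15  [15]
30. n18.val = "zq"  ["zq"]
31. n19.env = 23  [terminal]
32. n20.mk = false  [terminal]
33. n21.key = 20  [terminal]
34. n18.env = -6  [g.key - 26]
35. n18.idx = true  [c.mk == false]
36. n22.mk = false  [terminal]
37. n23.off = true  [true]
38. n24.key = 9  [terminal]
39. n25.mk = false  [terminal]
40. n26.key = 29  [terminal]
41. n23.env = true  [true]
42. n17.acc = -7  [-7]
43. n14.env = false  [false]
44. n1.depth = 13  [13]
45. n1.key = "mm"  ["mm"]
46. n27.key = 13  [terminal]
47. n0.tag = -1  [S.wid * -1 + 8]

-8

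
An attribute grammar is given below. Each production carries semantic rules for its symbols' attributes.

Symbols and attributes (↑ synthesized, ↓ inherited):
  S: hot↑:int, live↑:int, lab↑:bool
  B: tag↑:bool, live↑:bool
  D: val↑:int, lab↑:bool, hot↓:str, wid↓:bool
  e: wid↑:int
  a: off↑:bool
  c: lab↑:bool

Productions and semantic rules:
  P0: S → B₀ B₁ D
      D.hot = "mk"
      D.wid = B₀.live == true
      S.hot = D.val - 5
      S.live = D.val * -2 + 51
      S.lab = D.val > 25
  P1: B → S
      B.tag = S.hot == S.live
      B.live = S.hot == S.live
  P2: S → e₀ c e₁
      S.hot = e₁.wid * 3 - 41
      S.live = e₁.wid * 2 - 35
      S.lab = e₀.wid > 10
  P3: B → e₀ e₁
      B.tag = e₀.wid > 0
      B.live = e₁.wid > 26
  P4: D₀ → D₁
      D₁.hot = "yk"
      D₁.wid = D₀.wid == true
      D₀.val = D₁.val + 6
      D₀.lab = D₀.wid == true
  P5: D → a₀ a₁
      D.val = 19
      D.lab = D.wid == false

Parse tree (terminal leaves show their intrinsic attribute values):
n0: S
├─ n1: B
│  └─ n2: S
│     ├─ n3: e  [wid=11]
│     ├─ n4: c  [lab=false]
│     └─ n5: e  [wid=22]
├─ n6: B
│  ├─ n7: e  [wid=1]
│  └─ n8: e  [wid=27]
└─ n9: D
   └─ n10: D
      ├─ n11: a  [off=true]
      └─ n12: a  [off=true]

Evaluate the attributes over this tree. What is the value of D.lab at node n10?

true

1. n3.wid = 11  [terminal]
2. n4.lab = false  [terminal]
3. n5.wid = 22  [terminal]
4. n2.hot = 25  [e₁.wid * 3 - 41]
5. n2.live = 9  [e₁.wid * 2 - 35]
6. n2.lab = true  [e₀.wid > 10]
7. n1.tag = false  [S.hot == S.live]
8. n1.live = false  [S.hot == S.live]
9. n7.wid = 1  [terminal]
10. n8.wid = 27  [terminal]
11. n6.tag = true  [e₀.wid > 0]
12. n6.live = true  [e₁.wid > 26]
13. n9.hot = "mk"  ["mk"]
14. n9.wid = false  [B₀.live == true]
15. n10.hot = "yk"  ["yk"]
16. n10.wid = false  [D₀.wid == true]
17. n11.off = true  [terminal]
18. n12.off = true  [terminal]
19. n10.val = 19  [19]
20. n10.lab = true  [D.wid == false]
21. n9.val = 25  [D₁.val + 6]
22. n9.lab = false  [D₀.wid == true]
23. n0.hot = 20  [D.val - 5]
24. n0.live = 1  [D.val * -2 + 51]
25. n0.lab = false  [D.val > 25]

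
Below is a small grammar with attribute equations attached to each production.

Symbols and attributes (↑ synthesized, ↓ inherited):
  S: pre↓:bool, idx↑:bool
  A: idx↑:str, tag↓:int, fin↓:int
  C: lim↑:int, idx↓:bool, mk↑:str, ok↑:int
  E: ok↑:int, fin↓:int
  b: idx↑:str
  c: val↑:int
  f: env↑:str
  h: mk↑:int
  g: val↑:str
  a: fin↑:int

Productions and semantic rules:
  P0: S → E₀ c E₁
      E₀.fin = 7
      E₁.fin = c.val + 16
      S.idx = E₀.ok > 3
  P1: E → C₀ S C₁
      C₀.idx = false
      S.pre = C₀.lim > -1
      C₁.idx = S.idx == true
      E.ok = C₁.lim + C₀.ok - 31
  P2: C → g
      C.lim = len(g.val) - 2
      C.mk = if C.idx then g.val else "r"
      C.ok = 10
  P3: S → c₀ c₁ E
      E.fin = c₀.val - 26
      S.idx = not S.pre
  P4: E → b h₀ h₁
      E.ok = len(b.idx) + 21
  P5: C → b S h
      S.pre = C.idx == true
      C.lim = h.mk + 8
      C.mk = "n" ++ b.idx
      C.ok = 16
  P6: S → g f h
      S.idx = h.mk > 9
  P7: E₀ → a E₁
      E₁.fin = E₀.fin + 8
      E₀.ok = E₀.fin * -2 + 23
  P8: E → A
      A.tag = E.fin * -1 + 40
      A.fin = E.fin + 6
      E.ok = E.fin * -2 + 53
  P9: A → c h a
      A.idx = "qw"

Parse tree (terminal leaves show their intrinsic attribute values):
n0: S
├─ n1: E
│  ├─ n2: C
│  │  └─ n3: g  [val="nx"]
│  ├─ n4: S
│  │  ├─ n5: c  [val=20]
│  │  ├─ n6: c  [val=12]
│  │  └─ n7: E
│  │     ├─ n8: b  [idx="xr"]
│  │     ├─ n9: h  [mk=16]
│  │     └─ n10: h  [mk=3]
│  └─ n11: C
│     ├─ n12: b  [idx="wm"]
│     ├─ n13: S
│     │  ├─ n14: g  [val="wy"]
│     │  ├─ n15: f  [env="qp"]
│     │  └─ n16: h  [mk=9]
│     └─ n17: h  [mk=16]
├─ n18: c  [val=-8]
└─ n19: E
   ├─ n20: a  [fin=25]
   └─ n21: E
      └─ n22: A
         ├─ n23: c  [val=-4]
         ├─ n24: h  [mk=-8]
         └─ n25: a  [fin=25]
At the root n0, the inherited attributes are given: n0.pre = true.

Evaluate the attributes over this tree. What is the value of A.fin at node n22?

1. n0.pre = true  [given at root]
2. n1.fin = 7  [7]
3. n2.idx = false  [false]
4. n3.val = "nx"  [terminal]
5. n2.lim = 0  [len(g.val) - 2]
6. n2.mk = "r"  [if C.idx then g.val else "r"]
7. n2.ok = 10  [10]
8. n4.pre = true  [C₀.lim > -1]
9. n5.val = 20  [terminal]
10. n6.val = 12  [terminal]
11. n7.fin = -6  [c₀.val - 26]
12. n8.idx = "xr"  [terminal]
13. n9.mk = 16  [terminal]
14. n10.mk = 3  [terminal]
15. n7.ok = 23  [len(b.idx) + 21]
16. n4.idx = false  [not S.pre]
17. n11.idx = false  [S.idx == true]
18. n12.idx = "wm"  [terminal]
19. n13.pre = false  [C.idx == true]
20. n14.val = "wy"  [terminal]
21. n15.env = "qp"  [terminal]
22. n16.mk = 9  [terminal]
23. n13.idx = false  [h.mk > 9]
24. n17.mk = 16  [terminal]
25. n11.lim = 24  [h.mk + 8]
26. n11.mk = "nwm"  ["n" ++ b.idx]
27. n11.ok = 16  [16]
28. n1.ok = 3  [C₁.lim + C₀.ok - 31]
29. n18.val = -8  [terminal]
30. n19.fin = 8  [c.val + 16]
31. n20.fin = 25  [terminal]
32. n21.fin = 16  [E₀.fin + 8]
33. n22.tag = 24  [E.fin * -1 + 40]
34. n22.fin = 22  [E.fin + 6]
35. n23.val = -4  [terminal]
36. n24.mk = -8  [terminal]
37. n25.fin = 25  [terminal]
38. n22.idx = "qw"  ["qw"]
39. n21.ok = 21  [E.fin * -2 + 53]
40. n19.ok = 7  [E₀.fin * -2 + 23]
41. n0.idx = false  [E₀.ok > 3]

22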